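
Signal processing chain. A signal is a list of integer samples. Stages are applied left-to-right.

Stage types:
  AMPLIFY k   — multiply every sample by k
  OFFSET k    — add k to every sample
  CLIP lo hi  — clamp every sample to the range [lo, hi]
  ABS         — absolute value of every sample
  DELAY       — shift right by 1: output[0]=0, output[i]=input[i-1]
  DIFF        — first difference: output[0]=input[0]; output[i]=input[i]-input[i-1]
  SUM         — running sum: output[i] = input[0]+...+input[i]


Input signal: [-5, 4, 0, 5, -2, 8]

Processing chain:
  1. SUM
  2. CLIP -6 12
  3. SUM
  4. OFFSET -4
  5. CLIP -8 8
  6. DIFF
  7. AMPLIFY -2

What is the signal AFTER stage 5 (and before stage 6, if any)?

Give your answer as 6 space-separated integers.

Answer: -8 -8 -8 -7 -5 5

Derivation:
Input: [-5, 4, 0, 5, -2, 8]
Stage 1 (SUM): sum[0..0]=-5, sum[0..1]=-1, sum[0..2]=-1, sum[0..3]=4, sum[0..4]=2, sum[0..5]=10 -> [-5, -1, -1, 4, 2, 10]
Stage 2 (CLIP -6 12): clip(-5,-6,12)=-5, clip(-1,-6,12)=-1, clip(-1,-6,12)=-1, clip(4,-6,12)=4, clip(2,-6,12)=2, clip(10,-6,12)=10 -> [-5, -1, -1, 4, 2, 10]
Stage 3 (SUM): sum[0..0]=-5, sum[0..1]=-6, sum[0..2]=-7, sum[0..3]=-3, sum[0..4]=-1, sum[0..5]=9 -> [-5, -6, -7, -3, -1, 9]
Stage 4 (OFFSET -4): -5+-4=-9, -6+-4=-10, -7+-4=-11, -3+-4=-7, -1+-4=-5, 9+-4=5 -> [-9, -10, -11, -7, -5, 5]
Stage 5 (CLIP -8 8): clip(-9,-8,8)=-8, clip(-10,-8,8)=-8, clip(-11,-8,8)=-8, clip(-7,-8,8)=-7, clip(-5,-8,8)=-5, clip(5,-8,8)=5 -> [-8, -8, -8, -7, -5, 5]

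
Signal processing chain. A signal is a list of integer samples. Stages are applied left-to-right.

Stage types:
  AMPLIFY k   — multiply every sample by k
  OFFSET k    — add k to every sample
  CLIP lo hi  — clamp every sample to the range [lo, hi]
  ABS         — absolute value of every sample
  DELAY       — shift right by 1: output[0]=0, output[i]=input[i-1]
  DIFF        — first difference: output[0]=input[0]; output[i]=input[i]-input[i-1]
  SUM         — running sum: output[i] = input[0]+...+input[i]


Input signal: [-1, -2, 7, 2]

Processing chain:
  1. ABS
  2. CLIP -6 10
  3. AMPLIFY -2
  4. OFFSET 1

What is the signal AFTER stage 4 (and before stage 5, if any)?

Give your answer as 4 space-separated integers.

Input: [-1, -2, 7, 2]
Stage 1 (ABS): |-1|=1, |-2|=2, |7|=7, |2|=2 -> [1, 2, 7, 2]
Stage 2 (CLIP -6 10): clip(1,-6,10)=1, clip(2,-6,10)=2, clip(7,-6,10)=7, clip(2,-6,10)=2 -> [1, 2, 7, 2]
Stage 3 (AMPLIFY -2): 1*-2=-2, 2*-2=-4, 7*-2=-14, 2*-2=-4 -> [-2, -4, -14, -4]
Stage 4 (OFFSET 1): -2+1=-1, -4+1=-3, -14+1=-13, -4+1=-3 -> [-1, -3, -13, -3]

Answer: -1 -3 -13 -3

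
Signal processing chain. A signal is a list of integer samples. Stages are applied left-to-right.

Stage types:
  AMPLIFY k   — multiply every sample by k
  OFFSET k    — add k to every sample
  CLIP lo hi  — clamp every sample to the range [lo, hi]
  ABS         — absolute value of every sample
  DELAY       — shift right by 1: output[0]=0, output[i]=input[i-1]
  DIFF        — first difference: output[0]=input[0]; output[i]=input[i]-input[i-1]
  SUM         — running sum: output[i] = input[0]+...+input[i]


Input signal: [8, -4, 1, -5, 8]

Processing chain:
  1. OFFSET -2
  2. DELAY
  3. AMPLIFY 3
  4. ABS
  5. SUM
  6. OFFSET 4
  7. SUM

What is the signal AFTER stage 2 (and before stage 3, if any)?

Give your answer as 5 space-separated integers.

Answer: 0 6 -6 -1 -7

Derivation:
Input: [8, -4, 1, -5, 8]
Stage 1 (OFFSET -2): 8+-2=6, -4+-2=-6, 1+-2=-1, -5+-2=-7, 8+-2=6 -> [6, -6, -1, -7, 6]
Stage 2 (DELAY): [0, 6, -6, -1, -7] = [0, 6, -6, -1, -7] -> [0, 6, -6, -1, -7]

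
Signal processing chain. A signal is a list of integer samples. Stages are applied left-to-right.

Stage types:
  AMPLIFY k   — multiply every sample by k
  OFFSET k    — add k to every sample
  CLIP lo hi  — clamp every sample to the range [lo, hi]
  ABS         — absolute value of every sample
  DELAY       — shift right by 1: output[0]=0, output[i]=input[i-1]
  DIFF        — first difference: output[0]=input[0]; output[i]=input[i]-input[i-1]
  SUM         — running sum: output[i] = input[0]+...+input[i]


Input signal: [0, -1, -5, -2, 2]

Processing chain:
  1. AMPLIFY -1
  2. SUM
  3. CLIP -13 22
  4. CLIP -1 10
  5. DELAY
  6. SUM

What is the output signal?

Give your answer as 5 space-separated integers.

Answer: 0 0 1 7 15

Derivation:
Input: [0, -1, -5, -2, 2]
Stage 1 (AMPLIFY -1): 0*-1=0, -1*-1=1, -5*-1=5, -2*-1=2, 2*-1=-2 -> [0, 1, 5, 2, -2]
Stage 2 (SUM): sum[0..0]=0, sum[0..1]=1, sum[0..2]=6, sum[0..3]=8, sum[0..4]=6 -> [0, 1, 6, 8, 6]
Stage 3 (CLIP -13 22): clip(0,-13,22)=0, clip(1,-13,22)=1, clip(6,-13,22)=6, clip(8,-13,22)=8, clip(6,-13,22)=6 -> [0, 1, 6, 8, 6]
Stage 4 (CLIP -1 10): clip(0,-1,10)=0, clip(1,-1,10)=1, clip(6,-1,10)=6, clip(8,-1,10)=8, clip(6,-1,10)=6 -> [0, 1, 6, 8, 6]
Stage 5 (DELAY): [0, 0, 1, 6, 8] = [0, 0, 1, 6, 8] -> [0, 0, 1, 6, 8]
Stage 6 (SUM): sum[0..0]=0, sum[0..1]=0, sum[0..2]=1, sum[0..3]=7, sum[0..4]=15 -> [0, 0, 1, 7, 15]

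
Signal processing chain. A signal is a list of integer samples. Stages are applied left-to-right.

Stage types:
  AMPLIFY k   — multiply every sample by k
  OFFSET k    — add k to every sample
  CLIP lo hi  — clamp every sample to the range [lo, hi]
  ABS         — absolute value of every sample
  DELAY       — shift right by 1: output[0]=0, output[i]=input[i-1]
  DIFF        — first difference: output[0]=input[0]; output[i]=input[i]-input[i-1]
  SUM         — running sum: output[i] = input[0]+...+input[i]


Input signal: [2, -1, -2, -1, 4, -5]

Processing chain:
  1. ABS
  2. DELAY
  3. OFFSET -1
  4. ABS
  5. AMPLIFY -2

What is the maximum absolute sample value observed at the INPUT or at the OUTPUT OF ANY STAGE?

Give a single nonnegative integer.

Answer: 6

Derivation:
Input: [2, -1, -2, -1, 4, -5] (max |s|=5)
Stage 1 (ABS): |2|=2, |-1|=1, |-2|=2, |-1|=1, |4|=4, |-5|=5 -> [2, 1, 2, 1, 4, 5] (max |s|=5)
Stage 2 (DELAY): [0, 2, 1, 2, 1, 4] = [0, 2, 1, 2, 1, 4] -> [0, 2, 1, 2, 1, 4] (max |s|=4)
Stage 3 (OFFSET -1): 0+-1=-1, 2+-1=1, 1+-1=0, 2+-1=1, 1+-1=0, 4+-1=3 -> [-1, 1, 0, 1, 0, 3] (max |s|=3)
Stage 4 (ABS): |-1|=1, |1|=1, |0|=0, |1|=1, |0|=0, |3|=3 -> [1, 1, 0, 1, 0, 3] (max |s|=3)
Stage 5 (AMPLIFY -2): 1*-2=-2, 1*-2=-2, 0*-2=0, 1*-2=-2, 0*-2=0, 3*-2=-6 -> [-2, -2, 0, -2, 0, -6] (max |s|=6)
Overall max amplitude: 6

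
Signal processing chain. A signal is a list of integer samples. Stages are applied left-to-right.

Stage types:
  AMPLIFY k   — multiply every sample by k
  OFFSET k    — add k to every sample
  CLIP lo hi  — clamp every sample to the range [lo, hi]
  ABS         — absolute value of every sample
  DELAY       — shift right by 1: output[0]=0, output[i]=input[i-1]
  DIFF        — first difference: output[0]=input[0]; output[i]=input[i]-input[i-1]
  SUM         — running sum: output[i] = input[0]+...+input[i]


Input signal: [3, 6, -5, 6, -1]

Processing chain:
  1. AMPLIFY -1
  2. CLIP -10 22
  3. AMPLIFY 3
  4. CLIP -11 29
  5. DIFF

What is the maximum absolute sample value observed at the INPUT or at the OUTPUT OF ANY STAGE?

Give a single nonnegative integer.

Answer: 26

Derivation:
Input: [3, 6, -5, 6, -1] (max |s|=6)
Stage 1 (AMPLIFY -1): 3*-1=-3, 6*-1=-6, -5*-1=5, 6*-1=-6, -1*-1=1 -> [-3, -6, 5, -6, 1] (max |s|=6)
Stage 2 (CLIP -10 22): clip(-3,-10,22)=-3, clip(-6,-10,22)=-6, clip(5,-10,22)=5, clip(-6,-10,22)=-6, clip(1,-10,22)=1 -> [-3, -6, 5, -6, 1] (max |s|=6)
Stage 3 (AMPLIFY 3): -3*3=-9, -6*3=-18, 5*3=15, -6*3=-18, 1*3=3 -> [-9, -18, 15, -18, 3] (max |s|=18)
Stage 4 (CLIP -11 29): clip(-9,-11,29)=-9, clip(-18,-11,29)=-11, clip(15,-11,29)=15, clip(-18,-11,29)=-11, clip(3,-11,29)=3 -> [-9, -11, 15, -11, 3] (max |s|=15)
Stage 5 (DIFF): s[0]=-9, -11--9=-2, 15--11=26, -11-15=-26, 3--11=14 -> [-9, -2, 26, -26, 14] (max |s|=26)
Overall max amplitude: 26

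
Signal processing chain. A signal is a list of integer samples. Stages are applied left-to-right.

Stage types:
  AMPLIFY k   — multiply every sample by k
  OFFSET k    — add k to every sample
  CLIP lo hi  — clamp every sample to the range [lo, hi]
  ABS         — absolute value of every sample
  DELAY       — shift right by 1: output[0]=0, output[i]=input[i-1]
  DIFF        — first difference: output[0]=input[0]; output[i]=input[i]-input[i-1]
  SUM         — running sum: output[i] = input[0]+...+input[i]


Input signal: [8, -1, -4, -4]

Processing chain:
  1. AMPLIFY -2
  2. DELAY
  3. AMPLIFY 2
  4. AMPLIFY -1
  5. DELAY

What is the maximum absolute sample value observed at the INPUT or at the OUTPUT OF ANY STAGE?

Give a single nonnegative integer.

Input: [8, -1, -4, -4] (max |s|=8)
Stage 1 (AMPLIFY -2): 8*-2=-16, -1*-2=2, -4*-2=8, -4*-2=8 -> [-16, 2, 8, 8] (max |s|=16)
Stage 2 (DELAY): [0, -16, 2, 8] = [0, -16, 2, 8] -> [0, -16, 2, 8] (max |s|=16)
Stage 3 (AMPLIFY 2): 0*2=0, -16*2=-32, 2*2=4, 8*2=16 -> [0, -32, 4, 16] (max |s|=32)
Stage 4 (AMPLIFY -1): 0*-1=0, -32*-1=32, 4*-1=-4, 16*-1=-16 -> [0, 32, -4, -16] (max |s|=32)
Stage 5 (DELAY): [0, 0, 32, -4] = [0, 0, 32, -4] -> [0, 0, 32, -4] (max |s|=32)
Overall max amplitude: 32

Answer: 32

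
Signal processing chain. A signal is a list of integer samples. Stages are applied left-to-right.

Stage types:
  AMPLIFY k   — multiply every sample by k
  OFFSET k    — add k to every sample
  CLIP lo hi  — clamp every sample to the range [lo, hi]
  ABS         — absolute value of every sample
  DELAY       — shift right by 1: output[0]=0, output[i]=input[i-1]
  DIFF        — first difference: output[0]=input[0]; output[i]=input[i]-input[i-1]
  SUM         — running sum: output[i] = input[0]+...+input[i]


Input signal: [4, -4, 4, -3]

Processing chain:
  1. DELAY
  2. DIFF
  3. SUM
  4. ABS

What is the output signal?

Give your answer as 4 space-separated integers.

Answer: 0 4 4 4

Derivation:
Input: [4, -4, 4, -3]
Stage 1 (DELAY): [0, 4, -4, 4] = [0, 4, -4, 4] -> [0, 4, -4, 4]
Stage 2 (DIFF): s[0]=0, 4-0=4, -4-4=-8, 4--4=8 -> [0, 4, -8, 8]
Stage 3 (SUM): sum[0..0]=0, sum[0..1]=4, sum[0..2]=-4, sum[0..3]=4 -> [0, 4, -4, 4]
Stage 4 (ABS): |0|=0, |4|=4, |-4|=4, |4|=4 -> [0, 4, 4, 4]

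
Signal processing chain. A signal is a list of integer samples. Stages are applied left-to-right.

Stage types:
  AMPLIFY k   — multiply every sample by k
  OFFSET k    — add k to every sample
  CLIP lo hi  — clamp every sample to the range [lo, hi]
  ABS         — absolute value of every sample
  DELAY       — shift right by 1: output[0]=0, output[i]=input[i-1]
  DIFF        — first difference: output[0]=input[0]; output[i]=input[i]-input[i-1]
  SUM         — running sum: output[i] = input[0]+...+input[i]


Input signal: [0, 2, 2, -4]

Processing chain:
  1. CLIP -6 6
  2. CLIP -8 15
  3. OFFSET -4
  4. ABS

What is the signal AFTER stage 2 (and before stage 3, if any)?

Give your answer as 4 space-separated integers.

Input: [0, 2, 2, -4]
Stage 1 (CLIP -6 6): clip(0,-6,6)=0, clip(2,-6,6)=2, clip(2,-6,6)=2, clip(-4,-6,6)=-4 -> [0, 2, 2, -4]
Stage 2 (CLIP -8 15): clip(0,-8,15)=0, clip(2,-8,15)=2, clip(2,-8,15)=2, clip(-4,-8,15)=-4 -> [0, 2, 2, -4]

Answer: 0 2 2 -4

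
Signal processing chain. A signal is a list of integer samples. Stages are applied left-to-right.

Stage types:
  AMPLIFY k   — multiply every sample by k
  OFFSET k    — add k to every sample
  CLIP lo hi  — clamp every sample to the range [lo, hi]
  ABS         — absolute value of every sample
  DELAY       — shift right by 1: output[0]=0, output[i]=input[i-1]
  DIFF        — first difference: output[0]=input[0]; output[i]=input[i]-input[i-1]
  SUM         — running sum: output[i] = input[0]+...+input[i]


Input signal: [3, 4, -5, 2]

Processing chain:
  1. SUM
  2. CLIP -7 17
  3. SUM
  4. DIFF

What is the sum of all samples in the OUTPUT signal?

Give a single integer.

Answer: 16

Derivation:
Input: [3, 4, -5, 2]
Stage 1 (SUM): sum[0..0]=3, sum[0..1]=7, sum[0..2]=2, sum[0..3]=4 -> [3, 7, 2, 4]
Stage 2 (CLIP -7 17): clip(3,-7,17)=3, clip(7,-7,17)=7, clip(2,-7,17)=2, clip(4,-7,17)=4 -> [3, 7, 2, 4]
Stage 3 (SUM): sum[0..0]=3, sum[0..1]=10, sum[0..2]=12, sum[0..3]=16 -> [3, 10, 12, 16]
Stage 4 (DIFF): s[0]=3, 10-3=7, 12-10=2, 16-12=4 -> [3, 7, 2, 4]
Output sum: 16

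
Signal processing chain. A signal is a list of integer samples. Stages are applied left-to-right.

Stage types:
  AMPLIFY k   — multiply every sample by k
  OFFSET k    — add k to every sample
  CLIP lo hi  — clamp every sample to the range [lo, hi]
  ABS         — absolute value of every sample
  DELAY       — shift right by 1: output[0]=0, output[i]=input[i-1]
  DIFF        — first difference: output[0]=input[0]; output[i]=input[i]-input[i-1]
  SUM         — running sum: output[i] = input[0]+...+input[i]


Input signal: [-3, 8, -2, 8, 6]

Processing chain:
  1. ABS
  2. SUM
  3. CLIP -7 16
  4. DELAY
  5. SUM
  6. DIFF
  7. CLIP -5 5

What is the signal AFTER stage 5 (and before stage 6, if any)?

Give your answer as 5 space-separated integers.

Answer: 0 3 14 27 43

Derivation:
Input: [-3, 8, -2, 8, 6]
Stage 1 (ABS): |-3|=3, |8|=8, |-2|=2, |8|=8, |6|=6 -> [3, 8, 2, 8, 6]
Stage 2 (SUM): sum[0..0]=3, sum[0..1]=11, sum[0..2]=13, sum[0..3]=21, sum[0..4]=27 -> [3, 11, 13, 21, 27]
Stage 3 (CLIP -7 16): clip(3,-7,16)=3, clip(11,-7,16)=11, clip(13,-7,16)=13, clip(21,-7,16)=16, clip(27,-7,16)=16 -> [3, 11, 13, 16, 16]
Stage 4 (DELAY): [0, 3, 11, 13, 16] = [0, 3, 11, 13, 16] -> [0, 3, 11, 13, 16]
Stage 5 (SUM): sum[0..0]=0, sum[0..1]=3, sum[0..2]=14, sum[0..3]=27, sum[0..4]=43 -> [0, 3, 14, 27, 43]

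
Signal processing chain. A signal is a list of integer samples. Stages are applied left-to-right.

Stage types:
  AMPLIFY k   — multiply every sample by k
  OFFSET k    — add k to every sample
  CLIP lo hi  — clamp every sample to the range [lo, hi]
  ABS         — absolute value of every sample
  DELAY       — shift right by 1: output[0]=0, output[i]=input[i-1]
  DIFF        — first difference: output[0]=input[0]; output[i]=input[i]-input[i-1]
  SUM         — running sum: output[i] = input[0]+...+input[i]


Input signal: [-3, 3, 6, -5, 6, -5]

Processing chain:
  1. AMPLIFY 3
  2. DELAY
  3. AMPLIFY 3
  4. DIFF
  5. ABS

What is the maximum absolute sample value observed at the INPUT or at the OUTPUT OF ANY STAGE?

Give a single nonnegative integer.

Input: [-3, 3, 6, -5, 6, -5] (max |s|=6)
Stage 1 (AMPLIFY 3): -3*3=-9, 3*3=9, 6*3=18, -5*3=-15, 6*3=18, -5*3=-15 -> [-9, 9, 18, -15, 18, -15] (max |s|=18)
Stage 2 (DELAY): [0, -9, 9, 18, -15, 18] = [0, -9, 9, 18, -15, 18] -> [0, -9, 9, 18, -15, 18] (max |s|=18)
Stage 3 (AMPLIFY 3): 0*3=0, -9*3=-27, 9*3=27, 18*3=54, -15*3=-45, 18*3=54 -> [0, -27, 27, 54, -45, 54] (max |s|=54)
Stage 4 (DIFF): s[0]=0, -27-0=-27, 27--27=54, 54-27=27, -45-54=-99, 54--45=99 -> [0, -27, 54, 27, -99, 99] (max |s|=99)
Stage 5 (ABS): |0|=0, |-27|=27, |54|=54, |27|=27, |-99|=99, |99|=99 -> [0, 27, 54, 27, 99, 99] (max |s|=99)
Overall max amplitude: 99

Answer: 99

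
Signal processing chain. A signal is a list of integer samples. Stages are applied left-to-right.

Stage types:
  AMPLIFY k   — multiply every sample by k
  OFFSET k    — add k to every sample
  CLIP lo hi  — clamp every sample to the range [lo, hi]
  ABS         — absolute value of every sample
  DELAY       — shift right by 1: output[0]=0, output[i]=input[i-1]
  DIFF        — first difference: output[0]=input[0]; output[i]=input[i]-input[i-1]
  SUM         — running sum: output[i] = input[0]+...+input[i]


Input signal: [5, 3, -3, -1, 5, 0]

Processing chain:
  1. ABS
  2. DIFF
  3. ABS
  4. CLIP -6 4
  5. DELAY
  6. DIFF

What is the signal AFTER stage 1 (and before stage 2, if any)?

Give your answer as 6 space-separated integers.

Input: [5, 3, -3, -1, 5, 0]
Stage 1 (ABS): |5|=5, |3|=3, |-3|=3, |-1|=1, |5|=5, |0|=0 -> [5, 3, 3, 1, 5, 0]

Answer: 5 3 3 1 5 0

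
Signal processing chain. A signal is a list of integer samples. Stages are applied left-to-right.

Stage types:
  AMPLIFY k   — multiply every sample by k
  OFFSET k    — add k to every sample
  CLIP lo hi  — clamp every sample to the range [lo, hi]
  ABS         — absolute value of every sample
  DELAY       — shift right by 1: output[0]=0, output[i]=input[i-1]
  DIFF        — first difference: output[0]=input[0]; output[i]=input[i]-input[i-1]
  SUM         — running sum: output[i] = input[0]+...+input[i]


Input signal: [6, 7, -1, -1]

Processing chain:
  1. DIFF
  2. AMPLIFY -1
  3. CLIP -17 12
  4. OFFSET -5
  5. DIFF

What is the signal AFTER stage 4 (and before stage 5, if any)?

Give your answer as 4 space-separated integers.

Input: [6, 7, -1, -1]
Stage 1 (DIFF): s[0]=6, 7-6=1, -1-7=-8, -1--1=0 -> [6, 1, -8, 0]
Stage 2 (AMPLIFY -1): 6*-1=-6, 1*-1=-1, -8*-1=8, 0*-1=0 -> [-6, -1, 8, 0]
Stage 3 (CLIP -17 12): clip(-6,-17,12)=-6, clip(-1,-17,12)=-1, clip(8,-17,12)=8, clip(0,-17,12)=0 -> [-6, -1, 8, 0]
Stage 4 (OFFSET -5): -6+-5=-11, -1+-5=-6, 8+-5=3, 0+-5=-5 -> [-11, -6, 3, -5]

Answer: -11 -6 3 -5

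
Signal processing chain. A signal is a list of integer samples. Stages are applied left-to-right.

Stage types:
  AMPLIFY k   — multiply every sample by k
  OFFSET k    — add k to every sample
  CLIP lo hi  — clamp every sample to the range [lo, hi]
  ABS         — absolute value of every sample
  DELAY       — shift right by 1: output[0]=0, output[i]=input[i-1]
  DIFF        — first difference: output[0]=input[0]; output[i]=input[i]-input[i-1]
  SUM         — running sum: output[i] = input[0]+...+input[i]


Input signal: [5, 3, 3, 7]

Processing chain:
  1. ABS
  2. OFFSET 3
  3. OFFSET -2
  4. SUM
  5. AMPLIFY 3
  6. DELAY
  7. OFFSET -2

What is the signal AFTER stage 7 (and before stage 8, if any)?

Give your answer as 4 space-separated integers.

Answer: -2 16 28 40

Derivation:
Input: [5, 3, 3, 7]
Stage 1 (ABS): |5|=5, |3|=3, |3|=3, |7|=7 -> [5, 3, 3, 7]
Stage 2 (OFFSET 3): 5+3=8, 3+3=6, 3+3=6, 7+3=10 -> [8, 6, 6, 10]
Stage 3 (OFFSET -2): 8+-2=6, 6+-2=4, 6+-2=4, 10+-2=8 -> [6, 4, 4, 8]
Stage 4 (SUM): sum[0..0]=6, sum[0..1]=10, sum[0..2]=14, sum[0..3]=22 -> [6, 10, 14, 22]
Stage 5 (AMPLIFY 3): 6*3=18, 10*3=30, 14*3=42, 22*3=66 -> [18, 30, 42, 66]
Stage 6 (DELAY): [0, 18, 30, 42] = [0, 18, 30, 42] -> [0, 18, 30, 42]
Stage 7 (OFFSET -2): 0+-2=-2, 18+-2=16, 30+-2=28, 42+-2=40 -> [-2, 16, 28, 40]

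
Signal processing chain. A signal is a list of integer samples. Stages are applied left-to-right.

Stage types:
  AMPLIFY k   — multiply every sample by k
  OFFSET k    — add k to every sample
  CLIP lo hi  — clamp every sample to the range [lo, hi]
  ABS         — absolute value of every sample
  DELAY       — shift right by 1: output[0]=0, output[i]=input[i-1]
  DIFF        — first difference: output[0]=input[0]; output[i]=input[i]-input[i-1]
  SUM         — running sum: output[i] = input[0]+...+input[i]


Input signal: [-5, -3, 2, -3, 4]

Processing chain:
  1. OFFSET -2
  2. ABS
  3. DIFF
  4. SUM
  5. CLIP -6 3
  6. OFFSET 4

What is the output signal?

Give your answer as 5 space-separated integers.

Input: [-5, -3, 2, -3, 4]
Stage 1 (OFFSET -2): -5+-2=-7, -3+-2=-5, 2+-2=0, -3+-2=-5, 4+-2=2 -> [-7, -5, 0, -5, 2]
Stage 2 (ABS): |-7|=7, |-5|=5, |0|=0, |-5|=5, |2|=2 -> [7, 5, 0, 5, 2]
Stage 3 (DIFF): s[0]=7, 5-7=-2, 0-5=-5, 5-0=5, 2-5=-3 -> [7, -2, -5, 5, -3]
Stage 4 (SUM): sum[0..0]=7, sum[0..1]=5, sum[0..2]=0, sum[0..3]=5, sum[0..4]=2 -> [7, 5, 0, 5, 2]
Stage 5 (CLIP -6 3): clip(7,-6,3)=3, clip(5,-6,3)=3, clip(0,-6,3)=0, clip(5,-6,3)=3, clip(2,-6,3)=2 -> [3, 3, 0, 3, 2]
Stage 6 (OFFSET 4): 3+4=7, 3+4=7, 0+4=4, 3+4=7, 2+4=6 -> [7, 7, 4, 7, 6]

Answer: 7 7 4 7 6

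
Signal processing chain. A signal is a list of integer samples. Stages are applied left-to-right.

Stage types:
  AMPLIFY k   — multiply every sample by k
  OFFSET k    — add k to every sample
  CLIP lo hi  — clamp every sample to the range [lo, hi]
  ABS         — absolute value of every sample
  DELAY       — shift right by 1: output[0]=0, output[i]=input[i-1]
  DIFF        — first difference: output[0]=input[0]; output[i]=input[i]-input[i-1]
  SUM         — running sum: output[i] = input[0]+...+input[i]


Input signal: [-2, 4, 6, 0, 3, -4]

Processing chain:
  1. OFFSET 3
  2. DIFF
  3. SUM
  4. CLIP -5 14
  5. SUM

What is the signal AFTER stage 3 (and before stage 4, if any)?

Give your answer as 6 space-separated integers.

Input: [-2, 4, 6, 0, 3, -4]
Stage 1 (OFFSET 3): -2+3=1, 4+3=7, 6+3=9, 0+3=3, 3+3=6, -4+3=-1 -> [1, 7, 9, 3, 6, -1]
Stage 2 (DIFF): s[0]=1, 7-1=6, 9-7=2, 3-9=-6, 6-3=3, -1-6=-7 -> [1, 6, 2, -6, 3, -7]
Stage 3 (SUM): sum[0..0]=1, sum[0..1]=7, sum[0..2]=9, sum[0..3]=3, sum[0..4]=6, sum[0..5]=-1 -> [1, 7, 9, 3, 6, -1]

Answer: 1 7 9 3 6 -1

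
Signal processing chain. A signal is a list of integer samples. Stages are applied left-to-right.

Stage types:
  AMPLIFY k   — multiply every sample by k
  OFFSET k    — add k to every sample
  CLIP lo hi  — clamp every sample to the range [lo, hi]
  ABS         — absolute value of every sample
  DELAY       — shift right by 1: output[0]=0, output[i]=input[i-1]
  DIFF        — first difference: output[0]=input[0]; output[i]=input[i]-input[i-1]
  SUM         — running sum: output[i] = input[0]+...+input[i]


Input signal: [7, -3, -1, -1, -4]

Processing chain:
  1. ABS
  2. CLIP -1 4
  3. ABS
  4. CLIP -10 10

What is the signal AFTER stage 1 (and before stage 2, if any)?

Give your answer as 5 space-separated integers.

Input: [7, -3, -1, -1, -4]
Stage 1 (ABS): |7|=7, |-3|=3, |-1|=1, |-1|=1, |-4|=4 -> [7, 3, 1, 1, 4]

Answer: 7 3 1 1 4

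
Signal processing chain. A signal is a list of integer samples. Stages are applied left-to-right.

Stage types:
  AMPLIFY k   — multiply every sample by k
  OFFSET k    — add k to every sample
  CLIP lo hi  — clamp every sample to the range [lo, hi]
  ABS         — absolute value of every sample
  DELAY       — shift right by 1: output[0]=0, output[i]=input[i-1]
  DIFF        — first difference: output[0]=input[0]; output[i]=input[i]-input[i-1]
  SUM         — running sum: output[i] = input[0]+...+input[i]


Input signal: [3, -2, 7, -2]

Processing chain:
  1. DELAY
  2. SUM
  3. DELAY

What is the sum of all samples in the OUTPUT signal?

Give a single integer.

Input: [3, -2, 7, -2]
Stage 1 (DELAY): [0, 3, -2, 7] = [0, 3, -2, 7] -> [0, 3, -2, 7]
Stage 2 (SUM): sum[0..0]=0, sum[0..1]=3, sum[0..2]=1, sum[0..3]=8 -> [0, 3, 1, 8]
Stage 3 (DELAY): [0, 0, 3, 1] = [0, 0, 3, 1] -> [0, 0, 3, 1]
Output sum: 4

Answer: 4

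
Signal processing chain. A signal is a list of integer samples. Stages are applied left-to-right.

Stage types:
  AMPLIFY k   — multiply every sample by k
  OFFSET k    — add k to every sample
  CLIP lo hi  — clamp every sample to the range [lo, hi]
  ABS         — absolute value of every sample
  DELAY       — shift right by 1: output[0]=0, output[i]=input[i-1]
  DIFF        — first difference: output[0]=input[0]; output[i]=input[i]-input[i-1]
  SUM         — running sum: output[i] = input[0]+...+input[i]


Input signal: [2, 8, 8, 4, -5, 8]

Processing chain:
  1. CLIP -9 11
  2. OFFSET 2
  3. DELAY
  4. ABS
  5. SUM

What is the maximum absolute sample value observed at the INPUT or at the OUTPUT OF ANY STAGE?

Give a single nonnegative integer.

Input: [2, 8, 8, 4, -5, 8] (max |s|=8)
Stage 1 (CLIP -9 11): clip(2,-9,11)=2, clip(8,-9,11)=8, clip(8,-9,11)=8, clip(4,-9,11)=4, clip(-5,-9,11)=-5, clip(8,-9,11)=8 -> [2, 8, 8, 4, -5, 8] (max |s|=8)
Stage 2 (OFFSET 2): 2+2=4, 8+2=10, 8+2=10, 4+2=6, -5+2=-3, 8+2=10 -> [4, 10, 10, 6, -3, 10] (max |s|=10)
Stage 3 (DELAY): [0, 4, 10, 10, 6, -3] = [0, 4, 10, 10, 6, -3] -> [0, 4, 10, 10, 6, -3] (max |s|=10)
Stage 4 (ABS): |0|=0, |4|=4, |10|=10, |10|=10, |6|=6, |-3|=3 -> [0, 4, 10, 10, 6, 3] (max |s|=10)
Stage 5 (SUM): sum[0..0]=0, sum[0..1]=4, sum[0..2]=14, sum[0..3]=24, sum[0..4]=30, sum[0..5]=33 -> [0, 4, 14, 24, 30, 33] (max |s|=33)
Overall max amplitude: 33

Answer: 33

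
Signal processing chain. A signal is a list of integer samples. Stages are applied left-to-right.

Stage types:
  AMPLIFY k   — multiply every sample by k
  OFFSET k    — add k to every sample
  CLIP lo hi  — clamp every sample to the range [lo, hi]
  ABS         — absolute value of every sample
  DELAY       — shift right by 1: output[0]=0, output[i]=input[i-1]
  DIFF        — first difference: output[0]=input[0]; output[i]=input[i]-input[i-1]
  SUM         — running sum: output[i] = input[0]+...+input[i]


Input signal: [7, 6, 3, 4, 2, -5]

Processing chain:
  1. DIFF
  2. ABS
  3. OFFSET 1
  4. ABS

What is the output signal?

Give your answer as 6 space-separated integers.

Answer: 8 2 4 2 3 8

Derivation:
Input: [7, 6, 3, 4, 2, -5]
Stage 1 (DIFF): s[0]=7, 6-7=-1, 3-6=-3, 4-3=1, 2-4=-2, -5-2=-7 -> [7, -1, -3, 1, -2, -7]
Stage 2 (ABS): |7|=7, |-1|=1, |-3|=3, |1|=1, |-2|=2, |-7|=7 -> [7, 1, 3, 1, 2, 7]
Stage 3 (OFFSET 1): 7+1=8, 1+1=2, 3+1=4, 1+1=2, 2+1=3, 7+1=8 -> [8, 2, 4, 2, 3, 8]
Stage 4 (ABS): |8|=8, |2|=2, |4|=4, |2|=2, |3|=3, |8|=8 -> [8, 2, 4, 2, 3, 8]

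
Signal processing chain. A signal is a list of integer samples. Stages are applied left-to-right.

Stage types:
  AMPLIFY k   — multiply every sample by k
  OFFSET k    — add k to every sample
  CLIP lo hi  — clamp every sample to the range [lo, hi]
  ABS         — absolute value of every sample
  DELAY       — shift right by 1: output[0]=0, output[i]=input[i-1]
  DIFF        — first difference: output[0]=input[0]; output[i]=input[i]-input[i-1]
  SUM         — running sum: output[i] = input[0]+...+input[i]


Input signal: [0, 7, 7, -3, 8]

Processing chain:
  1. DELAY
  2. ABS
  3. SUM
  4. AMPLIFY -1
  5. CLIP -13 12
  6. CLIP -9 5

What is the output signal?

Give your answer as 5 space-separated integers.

Answer: 0 0 -7 -9 -9

Derivation:
Input: [0, 7, 7, -3, 8]
Stage 1 (DELAY): [0, 0, 7, 7, -3] = [0, 0, 7, 7, -3] -> [0, 0, 7, 7, -3]
Stage 2 (ABS): |0|=0, |0|=0, |7|=7, |7|=7, |-3|=3 -> [0, 0, 7, 7, 3]
Stage 3 (SUM): sum[0..0]=0, sum[0..1]=0, sum[0..2]=7, sum[0..3]=14, sum[0..4]=17 -> [0, 0, 7, 14, 17]
Stage 4 (AMPLIFY -1): 0*-1=0, 0*-1=0, 7*-1=-7, 14*-1=-14, 17*-1=-17 -> [0, 0, -7, -14, -17]
Stage 5 (CLIP -13 12): clip(0,-13,12)=0, clip(0,-13,12)=0, clip(-7,-13,12)=-7, clip(-14,-13,12)=-13, clip(-17,-13,12)=-13 -> [0, 0, -7, -13, -13]
Stage 6 (CLIP -9 5): clip(0,-9,5)=0, clip(0,-9,5)=0, clip(-7,-9,5)=-7, clip(-13,-9,5)=-9, clip(-13,-9,5)=-9 -> [0, 0, -7, -9, -9]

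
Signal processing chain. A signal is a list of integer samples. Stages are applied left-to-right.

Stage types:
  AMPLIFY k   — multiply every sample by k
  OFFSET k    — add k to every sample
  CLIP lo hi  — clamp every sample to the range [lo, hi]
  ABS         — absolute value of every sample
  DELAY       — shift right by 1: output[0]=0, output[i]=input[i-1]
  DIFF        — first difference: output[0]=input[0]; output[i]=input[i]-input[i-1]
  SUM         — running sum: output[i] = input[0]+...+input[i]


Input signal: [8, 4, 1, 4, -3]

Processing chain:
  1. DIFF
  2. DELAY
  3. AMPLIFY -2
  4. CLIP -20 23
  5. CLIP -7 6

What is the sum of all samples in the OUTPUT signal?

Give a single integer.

Input: [8, 4, 1, 4, -3]
Stage 1 (DIFF): s[0]=8, 4-8=-4, 1-4=-3, 4-1=3, -3-4=-7 -> [8, -4, -3, 3, -7]
Stage 2 (DELAY): [0, 8, -4, -3, 3] = [0, 8, -4, -3, 3] -> [0, 8, -4, -3, 3]
Stage 3 (AMPLIFY -2): 0*-2=0, 8*-2=-16, -4*-2=8, -3*-2=6, 3*-2=-6 -> [0, -16, 8, 6, -6]
Stage 4 (CLIP -20 23): clip(0,-20,23)=0, clip(-16,-20,23)=-16, clip(8,-20,23)=8, clip(6,-20,23)=6, clip(-6,-20,23)=-6 -> [0, -16, 8, 6, -6]
Stage 5 (CLIP -7 6): clip(0,-7,6)=0, clip(-16,-7,6)=-7, clip(8,-7,6)=6, clip(6,-7,6)=6, clip(-6,-7,6)=-6 -> [0, -7, 6, 6, -6]
Output sum: -1

Answer: -1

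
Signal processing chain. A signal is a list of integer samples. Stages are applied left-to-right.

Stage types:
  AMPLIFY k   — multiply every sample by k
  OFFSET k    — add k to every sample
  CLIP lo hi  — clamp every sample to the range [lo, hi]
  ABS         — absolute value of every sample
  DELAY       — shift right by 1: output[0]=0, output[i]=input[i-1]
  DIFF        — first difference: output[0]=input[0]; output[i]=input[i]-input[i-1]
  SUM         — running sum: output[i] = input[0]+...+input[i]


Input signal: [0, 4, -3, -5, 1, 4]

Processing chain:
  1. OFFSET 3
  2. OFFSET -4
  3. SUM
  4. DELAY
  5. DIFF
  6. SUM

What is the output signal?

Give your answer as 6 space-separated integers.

Input: [0, 4, -3, -5, 1, 4]
Stage 1 (OFFSET 3): 0+3=3, 4+3=7, -3+3=0, -5+3=-2, 1+3=4, 4+3=7 -> [3, 7, 0, -2, 4, 7]
Stage 2 (OFFSET -4): 3+-4=-1, 7+-4=3, 0+-4=-4, -2+-4=-6, 4+-4=0, 7+-4=3 -> [-1, 3, -4, -6, 0, 3]
Stage 3 (SUM): sum[0..0]=-1, sum[0..1]=2, sum[0..2]=-2, sum[0..3]=-8, sum[0..4]=-8, sum[0..5]=-5 -> [-1, 2, -2, -8, -8, -5]
Stage 4 (DELAY): [0, -1, 2, -2, -8, -8] = [0, -1, 2, -2, -8, -8] -> [0, -1, 2, -2, -8, -8]
Stage 5 (DIFF): s[0]=0, -1-0=-1, 2--1=3, -2-2=-4, -8--2=-6, -8--8=0 -> [0, -1, 3, -4, -6, 0]
Stage 6 (SUM): sum[0..0]=0, sum[0..1]=-1, sum[0..2]=2, sum[0..3]=-2, sum[0..4]=-8, sum[0..5]=-8 -> [0, -1, 2, -2, -8, -8]

Answer: 0 -1 2 -2 -8 -8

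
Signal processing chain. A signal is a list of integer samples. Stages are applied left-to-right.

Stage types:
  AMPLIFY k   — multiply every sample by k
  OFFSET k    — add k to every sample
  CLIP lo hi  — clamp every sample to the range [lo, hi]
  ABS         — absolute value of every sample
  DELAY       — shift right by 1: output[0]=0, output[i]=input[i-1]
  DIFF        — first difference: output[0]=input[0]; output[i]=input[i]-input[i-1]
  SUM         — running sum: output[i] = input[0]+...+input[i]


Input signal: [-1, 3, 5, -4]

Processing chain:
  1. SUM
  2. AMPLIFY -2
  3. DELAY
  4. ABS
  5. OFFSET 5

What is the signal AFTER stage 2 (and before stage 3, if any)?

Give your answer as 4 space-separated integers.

Answer: 2 -4 -14 -6

Derivation:
Input: [-1, 3, 5, -4]
Stage 1 (SUM): sum[0..0]=-1, sum[0..1]=2, sum[0..2]=7, sum[0..3]=3 -> [-1, 2, 7, 3]
Stage 2 (AMPLIFY -2): -1*-2=2, 2*-2=-4, 7*-2=-14, 3*-2=-6 -> [2, -4, -14, -6]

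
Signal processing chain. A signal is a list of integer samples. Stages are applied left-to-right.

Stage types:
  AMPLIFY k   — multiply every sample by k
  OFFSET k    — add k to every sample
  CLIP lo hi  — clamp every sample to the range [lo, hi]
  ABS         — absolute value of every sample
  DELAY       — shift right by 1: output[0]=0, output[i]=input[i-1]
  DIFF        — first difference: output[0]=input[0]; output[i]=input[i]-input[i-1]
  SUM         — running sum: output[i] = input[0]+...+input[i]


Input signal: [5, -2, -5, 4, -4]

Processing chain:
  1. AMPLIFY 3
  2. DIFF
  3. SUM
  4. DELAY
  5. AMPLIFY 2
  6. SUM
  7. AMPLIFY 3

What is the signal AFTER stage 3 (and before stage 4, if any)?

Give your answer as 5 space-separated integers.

Input: [5, -2, -5, 4, -4]
Stage 1 (AMPLIFY 3): 5*3=15, -2*3=-6, -5*3=-15, 4*3=12, -4*3=-12 -> [15, -6, -15, 12, -12]
Stage 2 (DIFF): s[0]=15, -6-15=-21, -15--6=-9, 12--15=27, -12-12=-24 -> [15, -21, -9, 27, -24]
Stage 3 (SUM): sum[0..0]=15, sum[0..1]=-6, sum[0..2]=-15, sum[0..3]=12, sum[0..4]=-12 -> [15, -6, -15, 12, -12]

Answer: 15 -6 -15 12 -12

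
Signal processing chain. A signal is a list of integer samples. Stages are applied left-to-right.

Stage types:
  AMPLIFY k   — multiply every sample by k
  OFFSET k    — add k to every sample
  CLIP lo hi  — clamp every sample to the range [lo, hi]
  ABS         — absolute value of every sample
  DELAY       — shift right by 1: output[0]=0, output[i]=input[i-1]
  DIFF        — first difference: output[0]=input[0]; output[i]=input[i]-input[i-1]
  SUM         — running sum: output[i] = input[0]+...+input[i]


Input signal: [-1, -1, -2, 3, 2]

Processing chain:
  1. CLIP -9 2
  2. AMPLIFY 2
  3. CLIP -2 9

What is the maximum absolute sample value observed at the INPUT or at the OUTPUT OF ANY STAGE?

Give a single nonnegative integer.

Input: [-1, -1, -2, 3, 2] (max |s|=3)
Stage 1 (CLIP -9 2): clip(-1,-9,2)=-1, clip(-1,-9,2)=-1, clip(-2,-9,2)=-2, clip(3,-9,2)=2, clip(2,-9,2)=2 -> [-1, -1, -2, 2, 2] (max |s|=2)
Stage 2 (AMPLIFY 2): -1*2=-2, -1*2=-2, -2*2=-4, 2*2=4, 2*2=4 -> [-2, -2, -4, 4, 4] (max |s|=4)
Stage 3 (CLIP -2 9): clip(-2,-2,9)=-2, clip(-2,-2,9)=-2, clip(-4,-2,9)=-2, clip(4,-2,9)=4, clip(4,-2,9)=4 -> [-2, -2, -2, 4, 4] (max |s|=4)
Overall max amplitude: 4

Answer: 4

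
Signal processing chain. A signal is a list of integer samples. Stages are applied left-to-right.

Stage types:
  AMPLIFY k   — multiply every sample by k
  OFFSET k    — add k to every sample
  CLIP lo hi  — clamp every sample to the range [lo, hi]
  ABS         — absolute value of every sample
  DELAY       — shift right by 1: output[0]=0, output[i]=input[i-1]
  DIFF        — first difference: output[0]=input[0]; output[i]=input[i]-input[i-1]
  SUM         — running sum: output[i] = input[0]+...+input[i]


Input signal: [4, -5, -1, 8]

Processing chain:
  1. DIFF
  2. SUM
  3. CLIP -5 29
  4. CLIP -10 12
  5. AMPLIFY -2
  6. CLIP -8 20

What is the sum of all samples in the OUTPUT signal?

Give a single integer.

Answer: -4

Derivation:
Input: [4, -5, -1, 8]
Stage 1 (DIFF): s[0]=4, -5-4=-9, -1--5=4, 8--1=9 -> [4, -9, 4, 9]
Stage 2 (SUM): sum[0..0]=4, sum[0..1]=-5, sum[0..2]=-1, sum[0..3]=8 -> [4, -5, -1, 8]
Stage 3 (CLIP -5 29): clip(4,-5,29)=4, clip(-5,-5,29)=-5, clip(-1,-5,29)=-1, clip(8,-5,29)=8 -> [4, -5, -1, 8]
Stage 4 (CLIP -10 12): clip(4,-10,12)=4, clip(-5,-10,12)=-5, clip(-1,-10,12)=-1, clip(8,-10,12)=8 -> [4, -5, -1, 8]
Stage 5 (AMPLIFY -2): 4*-2=-8, -5*-2=10, -1*-2=2, 8*-2=-16 -> [-8, 10, 2, -16]
Stage 6 (CLIP -8 20): clip(-8,-8,20)=-8, clip(10,-8,20)=10, clip(2,-8,20)=2, clip(-16,-8,20)=-8 -> [-8, 10, 2, -8]
Output sum: -4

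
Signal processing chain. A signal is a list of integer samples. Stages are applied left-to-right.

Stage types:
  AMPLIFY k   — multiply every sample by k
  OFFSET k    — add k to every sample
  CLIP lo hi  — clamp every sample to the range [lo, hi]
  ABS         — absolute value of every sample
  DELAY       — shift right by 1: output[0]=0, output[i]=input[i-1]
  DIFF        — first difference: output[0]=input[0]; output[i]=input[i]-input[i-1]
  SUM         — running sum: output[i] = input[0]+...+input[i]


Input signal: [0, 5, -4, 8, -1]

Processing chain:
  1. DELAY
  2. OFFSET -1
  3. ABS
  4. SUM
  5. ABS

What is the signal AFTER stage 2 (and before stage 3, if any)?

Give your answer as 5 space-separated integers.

Input: [0, 5, -4, 8, -1]
Stage 1 (DELAY): [0, 0, 5, -4, 8] = [0, 0, 5, -4, 8] -> [0, 0, 5, -4, 8]
Stage 2 (OFFSET -1): 0+-1=-1, 0+-1=-1, 5+-1=4, -4+-1=-5, 8+-1=7 -> [-1, -1, 4, -5, 7]

Answer: -1 -1 4 -5 7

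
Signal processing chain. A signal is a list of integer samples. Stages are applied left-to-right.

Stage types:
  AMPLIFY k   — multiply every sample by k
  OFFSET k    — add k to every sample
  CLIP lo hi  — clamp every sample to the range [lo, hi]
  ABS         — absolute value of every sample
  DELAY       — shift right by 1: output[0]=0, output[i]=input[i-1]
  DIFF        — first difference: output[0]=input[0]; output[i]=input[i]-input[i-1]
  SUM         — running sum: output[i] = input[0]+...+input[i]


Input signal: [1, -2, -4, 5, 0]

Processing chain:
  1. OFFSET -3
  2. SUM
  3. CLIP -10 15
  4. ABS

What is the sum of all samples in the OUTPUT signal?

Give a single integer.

Answer: 39

Derivation:
Input: [1, -2, -4, 5, 0]
Stage 1 (OFFSET -3): 1+-3=-2, -2+-3=-5, -4+-3=-7, 5+-3=2, 0+-3=-3 -> [-2, -5, -7, 2, -3]
Stage 2 (SUM): sum[0..0]=-2, sum[0..1]=-7, sum[0..2]=-14, sum[0..3]=-12, sum[0..4]=-15 -> [-2, -7, -14, -12, -15]
Stage 3 (CLIP -10 15): clip(-2,-10,15)=-2, clip(-7,-10,15)=-7, clip(-14,-10,15)=-10, clip(-12,-10,15)=-10, clip(-15,-10,15)=-10 -> [-2, -7, -10, -10, -10]
Stage 4 (ABS): |-2|=2, |-7|=7, |-10|=10, |-10|=10, |-10|=10 -> [2, 7, 10, 10, 10]
Output sum: 39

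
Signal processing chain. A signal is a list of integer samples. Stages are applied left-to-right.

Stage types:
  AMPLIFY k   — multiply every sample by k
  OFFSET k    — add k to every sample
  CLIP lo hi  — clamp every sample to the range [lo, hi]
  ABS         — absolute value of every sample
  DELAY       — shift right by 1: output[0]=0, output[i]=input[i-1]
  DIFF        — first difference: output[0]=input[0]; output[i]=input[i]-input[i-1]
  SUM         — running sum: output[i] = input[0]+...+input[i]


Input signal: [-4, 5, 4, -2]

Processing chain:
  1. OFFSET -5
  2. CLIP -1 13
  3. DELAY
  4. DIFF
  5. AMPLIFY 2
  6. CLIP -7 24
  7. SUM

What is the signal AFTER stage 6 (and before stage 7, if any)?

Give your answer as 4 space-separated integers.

Answer: 0 -2 2 -2

Derivation:
Input: [-4, 5, 4, -2]
Stage 1 (OFFSET -5): -4+-5=-9, 5+-5=0, 4+-5=-1, -2+-5=-7 -> [-9, 0, -1, -7]
Stage 2 (CLIP -1 13): clip(-9,-1,13)=-1, clip(0,-1,13)=0, clip(-1,-1,13)=-1, clip(-7,-1,13)=-1 -> [-1, 0, -1, -1]
Stage 3 (DELAY): [0, -1, 0, -1] = [0, -1, 0, -1] -> [0, -1, 0, -1]
Stage 4 (DIFF): s[0]=0, -1-0=-1, 0--1=1, -1-0=-1 -> [0, -1, 1, -1]
Stage 5 (AMPLIFY 2): 0*2=0, -1*2=-2, 1*2=2, -1*2=-2 -> [0, -2, 2, -2]
Stage 6 (CLIP -7 24): clip(0,-7,24)=0, clip(-2,-7,24)=-2, clip(2,-7,24)=2, clip(-2,-7,24)=-2 -> [0, -2, 2, -2]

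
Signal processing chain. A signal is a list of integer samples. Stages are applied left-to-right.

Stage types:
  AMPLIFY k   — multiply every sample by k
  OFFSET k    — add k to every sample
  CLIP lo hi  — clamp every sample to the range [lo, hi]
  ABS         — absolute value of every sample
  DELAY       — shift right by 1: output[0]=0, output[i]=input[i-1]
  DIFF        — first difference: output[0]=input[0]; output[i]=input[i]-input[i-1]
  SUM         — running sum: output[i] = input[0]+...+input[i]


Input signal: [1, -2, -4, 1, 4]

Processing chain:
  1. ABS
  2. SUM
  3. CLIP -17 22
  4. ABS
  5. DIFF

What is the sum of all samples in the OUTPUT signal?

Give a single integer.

Answer: 12

Derivation:
Input: [1, -2, -4, 1, 4]
Stage 1 (ABS): |1|=1, |-2|=2, |-4|=4, |1|=1, |4|=4 -> [1, 2, 4, 1, 4]
Stage 2 (SUM): sum[0..0]=1, sum[0..1]=3, sum[0..2]=7, sum[0..3]=8, sum[0..4]=12 -> [1, 3, 7, 8, 12]
Stage 3 (CLIP -17 22): clip(1,-17,22)=1, clip(3,-17,22)=3, clip(7,-17,22)=7, clip(8,-17,22)=8, clip(12,-17,22)=12 -> [1, 3, 7, 8, 12]
Stage 4 (ABS): |1|=1, |3|=3, |7|=7, |8|=8, |12|=12 -> [1, 3, 7, 8, 12]
Stage 5 (DIFF): s[0]=1, 3-1=2, 7-3=4, 8-7=1, 12-8=4 -> [1, 2, 4, 1, 4]
Output sum: 12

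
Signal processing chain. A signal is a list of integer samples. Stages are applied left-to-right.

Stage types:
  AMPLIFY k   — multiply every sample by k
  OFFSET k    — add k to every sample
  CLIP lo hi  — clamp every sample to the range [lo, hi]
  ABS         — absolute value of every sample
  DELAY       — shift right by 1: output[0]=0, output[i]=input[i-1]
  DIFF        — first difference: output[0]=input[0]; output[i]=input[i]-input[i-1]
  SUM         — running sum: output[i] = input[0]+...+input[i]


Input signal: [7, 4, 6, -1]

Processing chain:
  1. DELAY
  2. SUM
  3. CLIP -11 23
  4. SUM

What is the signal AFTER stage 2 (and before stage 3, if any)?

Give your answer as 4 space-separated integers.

Answer: 0 7 11 17

Derivation:
Input: [7, 4, 6, -1]
Stage 1 (DELAY): [0, 7, 4, 6] = [0, 7, 4, 6] -> [0, 7, 4, 6]
Stage 2 (SUM): sum[0..0]=0, sum[0..1]=7, sum[0..2]=11, sum[0..3]=17 -> [0, 7, 11, 17]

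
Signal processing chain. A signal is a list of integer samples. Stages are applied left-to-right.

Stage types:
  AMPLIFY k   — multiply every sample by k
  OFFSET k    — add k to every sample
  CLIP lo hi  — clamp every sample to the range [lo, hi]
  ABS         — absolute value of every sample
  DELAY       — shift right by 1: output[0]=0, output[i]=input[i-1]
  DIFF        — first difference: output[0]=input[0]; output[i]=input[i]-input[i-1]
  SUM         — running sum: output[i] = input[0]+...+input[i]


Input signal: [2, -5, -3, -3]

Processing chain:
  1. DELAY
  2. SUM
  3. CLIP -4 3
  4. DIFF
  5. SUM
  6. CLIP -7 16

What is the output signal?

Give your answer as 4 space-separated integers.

Input: [2, -5, -3, -3]
Stage 1 (DELAY): [0, 2, -5, -3] = [0, 2, -5, -3] -> [0, 2, -5, -3]
Stage 2 (SUM): sum[0..0]=0, sum[0..1]=2, sum[0..2]=-3, sum[0..3]=-6 -> [0, 2, -3, -6]
Stage 3 (CLIP -4 3): clip(0,-4,3)=0, clip(2,-4,3)=2, clip(-3,-4,3)=-3, clip(-6,-4,3)=-4 -> [0, 2, -3, -4]
Stage 4 (DIFF): s[0]=0, 2-0=2, -3-2=-5, -4--3=-1 -> [0, 2, -5, -1]
Stage 5 (SUM): sum[0..0]=0, sum[0..1]=2, sum[0..2]=-3, sum[0..3]=-4 -> [0, 2, -3, -4]
Stage 6 (CLIP -7 16): clip(0,-7,16)=0, clip(2,-7,16)=2, clip(-3,-7,16)=-3, clip(-4,-7,16)=-4 -> [0, 2, -3, -4]

Answer: 0 2 -3 -4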